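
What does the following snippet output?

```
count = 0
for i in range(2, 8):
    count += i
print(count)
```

i=2: count = 0+2 = 2
i=3: count = 2+3 = 5
i=4: count = 5+4 = 9
i=5: count = 9+5 = 14
i=6: count = 14+6 = 20
i=7: count = 20+7 = 27

27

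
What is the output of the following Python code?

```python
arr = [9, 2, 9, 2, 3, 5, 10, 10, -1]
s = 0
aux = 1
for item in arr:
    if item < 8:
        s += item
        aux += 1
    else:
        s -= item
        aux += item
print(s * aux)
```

item=9: not <8, s = 0-9 = -9; aux=10
item=2: <8, s = (-9)+2 = -7; aux=11
item=9: not <8, s = (-7)-9 = -16; aux=20
item=2: <8, s = (-16)+2 = -14; aux=21
item=3: <8, s = (-14)+3 = -11; aux=22
item=5: <8, s = (-11)+5 = -6; aux=23
item=10: not <8, s = (-6)-10 = -16; aux=33
item=10: not <8, s = (-16)-10 = -26; aux=43
item=-1: <8, s = (-26)+(-1) = -27; aux=44
s*aux = (-27)*44 = -1188

-1188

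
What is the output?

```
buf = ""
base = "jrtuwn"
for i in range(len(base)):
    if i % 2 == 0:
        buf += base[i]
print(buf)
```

i=0: add 'j' → 'j'
i=1: skip
i=2: add 't' → 'jt'
i=3: skip
i=4: add 'w' → 'jtw'
i=5: skip

jtw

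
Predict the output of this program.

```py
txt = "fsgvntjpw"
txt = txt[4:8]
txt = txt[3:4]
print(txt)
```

slice [4:8] → 'ntjp'
slice [3:4] → 'p'

p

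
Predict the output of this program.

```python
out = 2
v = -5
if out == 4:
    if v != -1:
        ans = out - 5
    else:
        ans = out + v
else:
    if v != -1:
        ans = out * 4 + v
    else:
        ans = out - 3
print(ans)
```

out=2, v=-5
out == 4 is False; v != -1 is True
→ ans = out * 4 + v = 3

3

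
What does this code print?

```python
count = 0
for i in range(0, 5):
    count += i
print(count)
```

10

i=0: count = 0+0 = 0
i=1: count = 0+1 = 1
i=2: count = 1+2 = 3
i=3: count = 3+3 = 6
i=4: count = 6+4 = 10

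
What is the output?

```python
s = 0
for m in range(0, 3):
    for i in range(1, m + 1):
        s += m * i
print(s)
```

m=1,i=1: s = 0+1 = 1
m=2,i=1: s = 1+2 = 3
m=2,i=2: s = 3+4 = 7

7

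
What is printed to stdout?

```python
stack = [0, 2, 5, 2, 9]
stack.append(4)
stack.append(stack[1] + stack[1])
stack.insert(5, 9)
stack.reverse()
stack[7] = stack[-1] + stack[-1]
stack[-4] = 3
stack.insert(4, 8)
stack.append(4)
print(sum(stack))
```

48

append 4 → [0, 2, 5, 2, 9, 4]
append stack[1]+stack[1] = 2+2 = 4 → [0, 2, 5, 2, 9, 4, 4]
insert 9 at 5 → [0, 2, 5, 2, 9, 9, 4, 4]
reverse → [4, 4, 9, 9, 2, 5, 2, 0]
stack[7] = stack[-1]+stack[-1] = 0+0 = 0 → [4, 4, 9, 9, 2, 5, 2, 0]
stack[-4] = 3 → [4, 4, 9, 9, 3, 5, 2, 0]
insert 8 at 4 → [4, 4, 9, 9, 8, 3, 5, 2, 0]
append 4 → [4, 4, 9, 9, 8, 3, 5, 2, 0, 4]
sum = 48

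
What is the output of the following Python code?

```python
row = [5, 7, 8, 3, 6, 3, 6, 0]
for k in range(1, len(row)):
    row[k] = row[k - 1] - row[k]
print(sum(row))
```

-117

k=1: row[1] = 5-7 = -2 → [5, -2, 8, 3, 6, 3, 6, 0]
k=2: row[2] = (-2)-8 = -10 → [5, -2, -10, 3, 6, 3, 6, 0]
k=3: row[3] = (-10)-3 = -13 → [5, -2, -10, -13, 6, 3, 6, 0]
k=4: row[4] = (-13)-6 = -19 → [5, -2, -10, -13, -19, 3, 6, 0]
k=5: row[5] = (-19)-3 = -22 → [5, -2, -10, -13, -19, -22, 6, 0]
k=6: row[6] = (-22)-6 = -28 → [5, -2, -10, -13, -19, -22, -28, 0]
k=7: row[7] = (-28)-0 = -28 → [5, -2, -10, -13, -19, -22, -28, -28]
sum = -117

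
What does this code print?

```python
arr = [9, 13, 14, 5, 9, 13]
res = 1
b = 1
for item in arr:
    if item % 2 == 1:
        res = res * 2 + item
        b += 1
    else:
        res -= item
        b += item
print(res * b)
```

item=9: odd, res = 1*2+9 = 11; b=2
item=13: odd, res = 11*2+13 = 35; b=3
item=14: not odd, res = 35-14 = 21; b=17
item=5: odd, res = 21*2+5 = 47; b=18
item=9: odd, res = 47*2+9 = 103; b=19
item=13: odd, res = 103*2+13 = 219; b=20
res*b = 219*20 = 4380

4380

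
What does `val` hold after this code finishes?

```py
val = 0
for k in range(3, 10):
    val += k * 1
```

42

k=3: val = 0+3*1 = 3
k=4: val = 3+4*1 = 7
k=5: val = 7+5*1 = 12
k=6: val = 12+6*1 = 18
k=7: val = 18+7*1 = 25
k=8: val = 25+8*1 = 33
k=9: val = 33+9*1 = 42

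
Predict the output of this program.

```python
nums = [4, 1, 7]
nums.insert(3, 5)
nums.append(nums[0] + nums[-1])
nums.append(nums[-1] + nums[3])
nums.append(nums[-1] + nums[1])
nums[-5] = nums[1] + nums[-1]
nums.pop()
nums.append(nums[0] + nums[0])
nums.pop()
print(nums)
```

[4, 1, 16, 5, 9, 14]

insert 5 at 3 → [4, 1, 7, 5]
append nums[0]+nums[-1] = 4+5 = 9 → [4, 1, 7, 5, 9]
append nums[-1]+nums[3] = 9+5 = 14 → [4, 1, 7, 5, 9, 14]
append nums[-1]+nums[1] = 14+1 = 15 → [4, 1, 7, 5, 9, 14, 15]
nums[-5] = nums[1]+nums[-1] = 1+15 = 16 → [4, 1, 16, 5, 9, 14, 15]
pop() removes 15 → [4, 1, 16, 5, 9, 14]
append nums[0]+nums[0] = 4+4 = 8 → [4, 1, 16, 5, 9, 14, 8]
pop() removes 8 → [4, 1, 16, 5, 9, 14]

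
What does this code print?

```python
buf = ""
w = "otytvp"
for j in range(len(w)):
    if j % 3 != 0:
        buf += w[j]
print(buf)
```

j=0: skip
j=1: add 't' → 't'
j=2: add 'y' → 'ty'
j=3: skip
j=4: add 'v' → 'tyv'
j=5: add 'p' → 'tyvp'

tyvp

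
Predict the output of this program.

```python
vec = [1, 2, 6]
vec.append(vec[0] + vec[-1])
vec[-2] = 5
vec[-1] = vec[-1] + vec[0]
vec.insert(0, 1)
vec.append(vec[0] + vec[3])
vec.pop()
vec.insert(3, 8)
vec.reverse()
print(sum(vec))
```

append vec[0]+vec[-1] = 1+6 = 7 → [1, 2, 6, 7]
vec[-2] = 5 → [1, 2, 5, 7]
vec[-1] = vec[-1]+vec[0] = 7+1 = 8 → [1, 2, 5, 8]
insert 1 at 0 → [1, 1, 2, 5, 8]
append vec[0]+vec[3] = 1+5 = 6 → [1, 1, 2, 5, 8, 6]
pop() removes 6 → [1, 1, 2, 5, 8]
insert 8 at 3 → [1, 1, 2, 8, 5, 8]
reverse → [8, 5, 8, 2, 1, 1]
sum = 25

25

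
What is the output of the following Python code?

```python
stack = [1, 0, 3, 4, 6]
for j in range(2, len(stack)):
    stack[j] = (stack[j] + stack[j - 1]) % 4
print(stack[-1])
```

1

j=2: stack[2] = (3+0)%4 = 3 → [1, 0, 3, 4, 6]
j=3: stack[3] = (4+3)%4 = 3 → [1, 0, 3, 3, 6]
j=4: stack[4] = (6+3)%4 = 1 → [1, 0, 3, 3, 1]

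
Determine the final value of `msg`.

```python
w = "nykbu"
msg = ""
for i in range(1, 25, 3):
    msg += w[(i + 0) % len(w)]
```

'yuknbyuk'

i=1: add w[1]='y' → 'y'
i=4: add w[4]='u' → 'yu'
i=7: add w[2]='k' → 'yuk'
i=10: add w[0]='n' → 'yukn'
i=13: add w[3]='b' → 'yuknb'
i=16: add w[1]='y' → 'yuknby'
i=19: add w[4]='u' → 'yuknbyu'
i=22: add w[2]='k' → 'yuknbyuk'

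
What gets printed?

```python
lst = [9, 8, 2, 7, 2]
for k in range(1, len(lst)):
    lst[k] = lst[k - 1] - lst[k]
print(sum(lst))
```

k=1: lst[1] = 9-8 = 1 → [9, 1, 2, 7, 2]
k=2: lst[2] = 1-2 = -1 → [9, 1, -1, 7, 2]
k=3: lst[3] = (-1)-7 = -8 → [9, 1, -1, -8, 2]
k=4: lst[4] = (-8)-2 = -10 → [9, 1, -1, -8, -10]
sum = -9

-9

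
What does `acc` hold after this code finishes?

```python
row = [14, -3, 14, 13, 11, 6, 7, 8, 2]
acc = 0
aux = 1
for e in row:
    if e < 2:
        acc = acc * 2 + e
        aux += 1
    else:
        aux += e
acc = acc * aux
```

e=14: not <2; aux=15
e=-3: <2, acc = 0*2+(-3) = -3; aux=16
e=14: not <2; aux=30
e=13: not <2; aux=43
e=11: not <2; aux=54
e=6: not <2; aux=60
e=7: not <2; aux=67
e=8: not <2; aux=75
e=2: not <2; aux=77
acc*aux = (-3)*77 = -231

-231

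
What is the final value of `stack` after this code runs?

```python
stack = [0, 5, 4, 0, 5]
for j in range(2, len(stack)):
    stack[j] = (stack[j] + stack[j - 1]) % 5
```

j=2: stack[2] = (4+5)%5 = 4 → [0, 5, 4, 0, 5]
j=3: stack[3] = (0+4)%5 = 4 → [0, 5, 4, 4, 5]
j=4: stack[4] = (5+4)%5 = 4 → [0, 5, 4, 4, 4]

[0, 5, 4, 4, 4]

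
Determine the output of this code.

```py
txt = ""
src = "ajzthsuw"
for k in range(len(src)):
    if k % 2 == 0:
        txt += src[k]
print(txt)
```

k=0: add 'a' → 'a'
k=1: skip
k=2: add 'z' → 'az'
k=3: skip
k=4: add 'h' → 'azh'
k=5: skip
k=6: add 'u' → 'azhu'
k=7: skip

azhu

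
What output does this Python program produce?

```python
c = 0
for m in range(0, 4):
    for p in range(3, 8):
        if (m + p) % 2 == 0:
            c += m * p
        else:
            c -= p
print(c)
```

m=0,p=3: odd sum, c = 0-3 = -3
m=0,p=4: even sum, c = (-3)+0 = -3
m=0,p=5: odd sum, c = (-3)-5 = -8
m=0,p=6: even sum, c = (-8)+0 = -8
m=0,p=7: odd sum, c = (-8)-7 = -15
m=1,p=3: even sum, c = (-15)+3 = -12
m=1,p=4: odd sum, c = (-12)-4 = -16
m=1,p=5: even sum, c = (-16)+5 = -11
m=1,p=6: odd sum, c = (-11)-6 = -17
m=1,p=7: even sum, c = (-17)+7 = -10
m=2,p=3: odd sum, c = (-10)-3 = -13
m=2,p=4: even sum, c = (-13)+8 = -5
m=2,p=5: odd sum, c = (-5)-5 = -10
m=2,p=6: even sum, c = (-10)+12 = 2
m=2,p=7: odd sum, c = 2-7 = -5
m=3,p=3: even sum, c = (-5)+9 = 4
m=3,p=4: odd sum, c = 4-4 = 0
m=3,p=5: even sum, c = 0+15 = 15
m=3,p=6: odd sum, c = 15-6 = 9
m=3,p=7: even sum, c = 9+21 = 30

30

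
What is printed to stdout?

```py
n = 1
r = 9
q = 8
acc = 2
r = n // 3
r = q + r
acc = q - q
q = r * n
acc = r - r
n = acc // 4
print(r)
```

r = 1//3 = 0
r = 8+0 = 8
acc = 8-8 = 0
q = 8*1 = 8
acc = 8-8 = 0
n = 0//4 = 0

8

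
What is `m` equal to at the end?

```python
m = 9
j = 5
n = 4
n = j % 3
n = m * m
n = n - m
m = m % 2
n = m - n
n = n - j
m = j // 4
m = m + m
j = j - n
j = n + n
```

2

n = 5%3 = 2
n = 9*9 = 81
n = 81-9 = 72
m = 9%2 = 1
n = 1-72 = -71
n = (-71)-5 = -76
m = 5//4 = 1
m = 1+1 = 2
j = 5-(-76) = 81
j = (-76)+(-76) = -152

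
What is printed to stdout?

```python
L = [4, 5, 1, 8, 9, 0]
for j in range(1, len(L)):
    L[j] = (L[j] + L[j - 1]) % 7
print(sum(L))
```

j=1: L[1] = (5+4)%7 = 2 → [4, 2, 1, 8, 9, 0]
j=2: L[2] = (1+2)%7 = 3 → [4, 2, 3, 8, 9, 0]
j=3: L[3] = (8+3)%7 = 4 → [4, 2, 3, 4, 9, 0]
j=4: L[4] = (9+4)%7 = 6 → [4, 2, 3, 4, 6, 0]
j=5: L[5] = (0+6)%7 = 6 → [4, 2, 3, 4, 6, 6]
sum = 25

25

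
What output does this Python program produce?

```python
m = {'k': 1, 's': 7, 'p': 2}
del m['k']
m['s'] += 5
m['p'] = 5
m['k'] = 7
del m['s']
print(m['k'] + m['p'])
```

12

del 'k' → {'s': 7, 'p': 2}
m['s'] = 7+5 = 12 → {'s': 12, 'p': 2}
m['p'] = 5 → {'s': 12, 'p': 5}
m['k'] = 7 → {'s': 12, 'p': 5, 'k': 7}
del 's' → {'p': 5, 'k': 7}
m['k']+m['p'] = 7+5 = 12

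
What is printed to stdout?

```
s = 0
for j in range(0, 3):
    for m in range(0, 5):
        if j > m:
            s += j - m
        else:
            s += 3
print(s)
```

j=0,m=0: not 0>0, s = 0+3 = 3
j=0,m=1: not 0>1, s = 3+3 = 6
j=0,m=2: not 0>2, s = 6+3 = 9
j=0,m=3: not 0>3, s = 9+3 = 12
j=0,m=4: not 0>4, s = 12+3 = 15
j=1,m=0: 1>0, s = 15+1 = 16
j=1,m=1: not 1>1, s = 16+3 = 19
j=1,m=2: not 1>2, s = 19+3 = 22
j=1,m=3: not 1>3, s = 22+3 = 25
j=1,m=4: not 1>4, s = 25+3 = 28
j=2,m=0: 2>0, s = 28+2 = 30
j=2,m=1: 2>1, s = 30+1 = 31
j=2,m=2: not 2>2, s = 31+3 = 34
j=2,m=3: not 2>3, s = 34+3 = 37
j=2,m=4: not 2>4, s = 37+3 = 40

40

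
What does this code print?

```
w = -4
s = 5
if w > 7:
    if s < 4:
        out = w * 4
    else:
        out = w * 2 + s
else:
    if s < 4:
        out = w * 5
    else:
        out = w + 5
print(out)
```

1

w=-4, s=5
w > 7 is False; s < 4 is False
→ out = w + 5 = 1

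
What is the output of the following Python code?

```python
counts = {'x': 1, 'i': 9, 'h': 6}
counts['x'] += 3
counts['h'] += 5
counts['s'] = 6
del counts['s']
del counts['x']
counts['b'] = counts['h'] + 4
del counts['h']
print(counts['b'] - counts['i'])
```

counts['x'] = 1+3 = 4 → {'x': 4, 'i': 9, 'h': 6}
counts['h'] = 6+5 = 11 → {'x': 4, 'i': 9, 'h': 11}
counts['s'] = 6 → {'x': 4, 'i': 9, 'h': 11, 's': 6}
del 's' → {'x': 4, 'i': 9, 'h': 11}
del 'x' → {'i': 9, 'h': 11}
counts['b'] = counts['h']+4 = 15 → {'i': 9, 'h': 11, 'b': 15}
del 'h' → {'i': 9, 'b': 15}
counts['b']-counts['i'] = 15-9 = 6

6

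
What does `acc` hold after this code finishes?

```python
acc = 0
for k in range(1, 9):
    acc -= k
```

-36

k=1: acc = 0-1 = -1
k=2: acc = (-1)-2 = -3
k=3: acc = (-3)-3 = -6
k=4: acc = (-6)-4 = -10
k=5: acc = (-10)-5 = -15
k=6: acc = (-15)-6 = -21
k=7: acc = (-21)-7 = -28
k=8: acc = (-28)-8 = -36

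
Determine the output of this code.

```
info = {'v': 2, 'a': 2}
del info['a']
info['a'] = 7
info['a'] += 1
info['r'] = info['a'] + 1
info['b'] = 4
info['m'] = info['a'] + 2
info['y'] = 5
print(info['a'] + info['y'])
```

13

del 'a' → {'v': 2}
info['a'] = 7 → {'v': 2, 'a': 7}
info['a'] = 7+1 = 8 → {'v': 2, 'a': 8}
info['r'] = info['a']+1 = 9 → {'v': 2, 'a': 8, 'r': 9}
info['b'] = 4 → {'v': 2, 'a': 8, 'r': 9, 'b': 4}
info['m'] = info['a']+2 = 10 → {'v': 2, 'a': 8, 'r': 9, 'b': 4, 'm': 10}
info['y'] = 5 → {'v': 2, 'a': 8, 'r': 9, 'b': 4, 'm': 10, 'y': 5}
info['a']+info['y'] = 8+5 = 13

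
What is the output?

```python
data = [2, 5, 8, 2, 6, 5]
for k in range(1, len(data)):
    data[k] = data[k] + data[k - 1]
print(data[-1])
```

28

k=1: data[1] = 5+2 = 7 → [2, 7, 8, 2, 6, 5]
k=2: data[2] = 8+7 = 15 → [2, 7, 15, 2, 6, 5]
k=3: data[3] = 2+15 = 17 → [2, 7, 15, 17, 6, 5]
k=4: data[4] = 6+17 = 23 → [2, 7, 15, 17, 23, 5]
k=5: data[5] = 5+23 = 28 → [2, 7, 15, 17, 23, 28]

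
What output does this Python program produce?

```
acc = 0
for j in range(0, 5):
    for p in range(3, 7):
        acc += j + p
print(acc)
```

130

j=0,p=3: acc = 0+3 = 3
j=0,p=4: acc = 3+4 = 7
j=0,p=5: acc = 7+5 = 12
j=0,p=6: acc = 12+6 = 18
j=1,p=3: acc = 18+4 = 22
j=1,p=4: acc = 22+5 = 27
j=1,p=5: acc = 27+6 = 33
j=1,p=6: acc = 33+7 = 40
j=2,p=3: acc = 40+5 = 45
j=2,p=4: acc = 45+6 = 51
j=2,p=5: acc = 51+7 = 58
j=2,p=6: acc = 58+8 = 66
j=3,p=3: acc = 66+6 = 72
j=3,p=4: acc = 72+7 = 79
j=3,p=5: acc = 79+8 = 87
j=3,p=6: acc = 87+9 = 96
j=4,p=3: acc = 96+7 = 103
j=4,p=4: acc = 103+8 = 111
j=4,p=5: acc = 111+9 = 120
j=4,p=6: acc = 120+10 = 130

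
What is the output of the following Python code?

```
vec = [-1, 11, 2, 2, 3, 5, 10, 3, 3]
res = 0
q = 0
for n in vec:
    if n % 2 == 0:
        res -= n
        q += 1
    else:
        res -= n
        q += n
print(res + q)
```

-11

n=-1: not even, res = 0-(-1) = 1; q=-1
n=11: not even, res = 1-11 = -10; q=10
n=2: even, res = (-10)-2 = -12; q=11
n=2: even, res = (-12)-2 = -14; q=12
n=3: not even, res = (-14)-3 = -17; q=15
n=5: not even, res = (-17)-5 = -22; q=20
n=10: even, res = (-22)-10 = -32; q=21
n=3: not even, res = (-32)-3 = -35; q=24
n=3: not even, res = (-35)-3 = -38; q=27
res+q = (-38)+27 = -11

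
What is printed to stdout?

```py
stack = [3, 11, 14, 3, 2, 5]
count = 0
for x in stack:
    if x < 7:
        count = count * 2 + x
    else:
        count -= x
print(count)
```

x=3: <7, count = 0*2+3 = 3
x=11: not <7, count = 3-11 = -8
x=14: not <7, count = (-8)-14 = -22
x=3: <7, count = (-22)*2+3 = -41
x=2: <7, count = (-41)*2+2 = -80
x=5: <7, count = (-80)*2+5 = -155

-155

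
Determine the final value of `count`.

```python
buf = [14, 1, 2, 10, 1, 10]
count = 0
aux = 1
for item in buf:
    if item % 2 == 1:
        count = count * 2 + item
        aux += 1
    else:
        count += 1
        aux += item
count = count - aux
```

-27

item=14: not odd, count = 0+1 = 1; aux=15
item=1: odd, count = 1*2+1 = 3; aux=16
item=2: not odd, count = 3+1 = 4; aux=18
item=10: not odd, count = 4+1 = 5; aux=28
item=1: odd, count = 5*2+1 = 11; aux=29
item=10: not odd, count = 11+1 = 12; aux=39
count-aux = 12-39 = -27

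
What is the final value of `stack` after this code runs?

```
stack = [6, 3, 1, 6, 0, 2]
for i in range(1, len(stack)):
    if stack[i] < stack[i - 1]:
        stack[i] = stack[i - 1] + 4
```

[6, 10, 14, 18, 22, 26]

i=1: 3<6, stack[1] = 6+4 = 10 → [6, 10, 1, 6, 0, 2]
i=2: 1<10, stack[2] = 10+4 = 14 → [6, 10, 14, 6, 0, 2]
i=3: 6<14, stack[3] = 14+4 = 18 → [6, 10, 14, 18, 0, 2]
i=4: 0<18, stack[4] = 18+4 = 22 → [6, 10, 14, 18, 22, 2]
i=5: 2<22, stack[5] = 22+4 = 26 → [6, 10, 14, 18, 22, 26]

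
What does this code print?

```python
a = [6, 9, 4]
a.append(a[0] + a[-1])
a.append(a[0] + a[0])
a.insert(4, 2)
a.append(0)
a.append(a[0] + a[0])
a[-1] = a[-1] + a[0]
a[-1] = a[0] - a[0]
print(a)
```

[6, 9, 4, 10, 2, 12, 0, 0]

append a[0]+a[-1] = 6+4 = 10 → [6, 9, 4, 10]
append a[0]+a[0] = 6+6 = 12 → [6, 9, 4, 10, 12]
insert 2 at 4 → [6, 9, 4, 10, 2, 12]
append 0 → [6, 9, 4, 10, 2, 12, 0]
append a[0]+a[0] = 6+6 = 12 → [6, 9, 4, 10, 2, 12, 0, 12]
a[-1] = a[-1]+a[0] = 12+6 = 18 → [6, 9, 4, 10, 2, 12, 0, 18]
a[-1] = a[0]-a[0] = 6-6 = 0 → [6, 9, 4, 10, 2, 12, 0, 0]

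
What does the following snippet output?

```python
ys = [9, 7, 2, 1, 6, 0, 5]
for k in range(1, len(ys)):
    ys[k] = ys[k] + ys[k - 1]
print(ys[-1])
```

k=1: ys[1] = 7+9 = 16 → [9, 16, 2, 1, 6, 0, 5]
k=2: ys[2] = 2+16 = 18 → [9, 16, 18, 1, 6, 0, 5]
k=3: ys[3] = 1+18 = 19 → [9, 16, 18, 19, 6, 0, 5]
k=4: ys[4] = 6+19 = 25 → [9, 16, 18, 19, 25, 0, 5]
k=5: ys[5] = 0+25 = 25 → [9, 16, 18, 19, 25, 25, 5]
k=6: ys[6] = 5+25 = 30 → [9, 16, 18, 19, 25, 25, 30]

30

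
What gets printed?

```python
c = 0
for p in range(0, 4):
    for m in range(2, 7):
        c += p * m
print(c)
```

120

p=0,m=2: c = 0+0 = 0
p=0,m=3: c = 0+0 = 0
p=0,m=4: c = 0+0 = 0
p=0,m=5: c = 0+0 = 0
p=0,m=6: c = 0+0 = 0
p=1,m=2: c = 0+2 = 2
p=1,m=3: c = 2+3 = 5
p=1,m=4: c = 5+4 = 9
p=1,m=5: c = 9+5 = 14
p=1,m=6: c = 14+6 = 20
p=2,m=2: c = 20+4 = 24
p=2,m=3: c = 24+6 = 30
p=2,m=4: c = 30+8 = 38
p=2,m=5: c = 38+10 = 48
p=2,m=6: c = 48+12 = 60
p=3,m=2: c = 60+6 = 66
p=3,m=3: c = 66+9 = 75
p=3,m=4: c = 75+12 = 87
p=3,m=5: c = 87+15 = 102
p=3,m=6: c = 102+18 = 120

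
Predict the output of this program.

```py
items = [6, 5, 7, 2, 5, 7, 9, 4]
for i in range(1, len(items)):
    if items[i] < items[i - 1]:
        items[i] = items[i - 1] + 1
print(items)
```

[6, 7, 7, 8, 9, 10, 11, 12]

i=1: 5<6, items[1] = 6+1 = 7 → [6, 7, 7, 2, 5, 7, 9, 4]
i=2: 7>=7, unchanged → [6, 7, 7, 2, 5, 7, 9, 4]
i=3: 2<7, items[3] = 7+1 = 8 → [6, 7, 7, 8, 5, 7, 9, 4]
i=4: 5<8, items[4] = 8+1 = 9 → [6, 7, 7, 8, 9, 7, 9, 4]
i=5: 7<9, items[5] = 9+1 = 10 → [6, 7, 7, 8, 9, 10, 9, 4]
i=6: 9<10, items[6] = 10+1 = 11 → [6, 7, 7, 8, 9, 10, 11, 4]
i=7: 4<11, items[7] = 11+1 = 12 → [6, 7, 7, 8, 9, 10, 11, 12]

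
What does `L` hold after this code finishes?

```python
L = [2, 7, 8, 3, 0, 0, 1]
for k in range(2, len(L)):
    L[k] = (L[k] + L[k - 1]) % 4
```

k=2: L[2] = (8+7)%4 = 3 → [2, 7, 3, 3, 0, 0, 1]
k=3: L[3] = (3+3)%4 = 2 → [2, 7, 3, 2, 0, 0, 1]
k=4: L[4] = (0+2)%4 = 2 → [2, 7, 3, 2, 2, 0, 1]
k=5: L[5] = (0+2)%4 = 2 → [2, 7, 3, 2, 2, 2, 1]
k=6: L[6] = (1+2)%4 = 3 → [2, 7, 3, 2, 2, 2, 3]

[2, 7, 3, 2, 2, 2, 3]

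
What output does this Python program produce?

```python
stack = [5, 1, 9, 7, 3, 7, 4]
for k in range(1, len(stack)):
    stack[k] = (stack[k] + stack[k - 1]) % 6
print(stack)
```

[5, 0, 3, 4, 1, 2, 0]

k=1: stack[1] = (1+5)%6 = 0 → [5, 0, 9, 7, 3, 7, 4]
k=2: stack[2] = (9+0)%6 = 3 → [5, 0, 3, 7, 3, 7, 4]
k=3: stack[3] = (7+3)%6 = 4 → [5, 0, 3, 4, 3, 7, 4]
k=4: stack[4] = (3+4)%6 = 1 → [5, 0, 3, 4, 1, 7, 4]
k=5: stack[5] = (7+1)%6 = 2 → [5, 0, 3, 4, 1, 2, 4]
k=6: stack[6] = (4+2)%6 = 0 → [5, 0, 3, 4, 1, 2, 0]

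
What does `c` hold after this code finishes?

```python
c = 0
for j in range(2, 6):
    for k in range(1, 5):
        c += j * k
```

140

j=2,k=1: c = 0+2 = 2
j=2,k=2: c = 2+4 = 6
j=2,k=3: c = 6+6 = 12
j=2,k=4: c = 12+8 = 20
j=3,k=1: c = 20+3 = 23
j=3,k=2: c = 23+6 = 29
j=3,k=3: c = 29+9 = 38
j=3,k=4: c = 38+12 = 50
j=4,k=1: c = 50+4 = 54
j=4,k=2: c = 54+8 = 62
j=4,k=3: c = 62+12 = 74
j=4,k=4: c = 74+16 = 90
j=5,k=1: c = 90+5 = 95
j=5,k=2: c = 95+10 = 105
j=5,k=3: c = 105+15 = 120
j=5,k=4: c = 120+20 = 140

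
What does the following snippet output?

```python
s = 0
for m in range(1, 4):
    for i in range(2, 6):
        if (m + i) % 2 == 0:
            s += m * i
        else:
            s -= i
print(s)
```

m=1,i=2: odd sum, s = 0-2 = -2
m=1,i=3: even sum, s = (-2)+3 = 1
m=1,i=4: odd sum, s = 1-4 = -3
m=1,i=5: even sum, s = (-3)+5 = 2
m=2,i=2: even sum, s = 2+4 = 6
m=2,i=3: odd sum, s = 6-3 = 3
m=2,i=4: even sum, s = 3+8 = 11
m=2,i=5: odd sum, s = 11-5 = 6
m=3,i=2: odd sum, s = 6-2 = 4
m=3,i=3: even sum, s = 4+9 = 13
m=3,i=4: odd sum, s = 13-4 = 9
m=3,i=5: even sum, s = 9+15 = 24

24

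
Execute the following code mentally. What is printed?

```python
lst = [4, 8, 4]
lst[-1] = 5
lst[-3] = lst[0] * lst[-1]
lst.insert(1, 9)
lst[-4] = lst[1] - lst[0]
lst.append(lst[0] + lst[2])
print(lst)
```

[-11, 9, 8, 5, -3]

lst[-1] = 5 → [4, 8, 5]
lst[-3] = lst[0]*lst[-1] = 4*5 = 20 → [20, 8, 5]
insert 9 at 1 → [20, 9, 8, 5]
lst[-4] = lst[1]-lst[0] = 9-20 = -11 → [-11, 9, 8, 5]
append lst[0]+lst[2] = (-11)+8 = -3 → [-11, 9, 8, 5, -3]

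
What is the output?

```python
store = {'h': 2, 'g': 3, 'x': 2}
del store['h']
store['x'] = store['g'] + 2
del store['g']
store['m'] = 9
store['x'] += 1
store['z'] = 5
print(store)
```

{'x': 6, 'm': 9, 'z': 5}

del 'h' → {'g': 3, 'x': 2}
store['x'] = store['g']+2 = 5 → {'g': 3, 'x': 5}
del 'g' → {'x': 5}
store['m'] = 9 → {'x': 5, 'm': 9}
store['x'] = 5+1 = 6 → {'x': 6, 'm': 9}
store['z'] = 5 → {'x': 6, 'm': 9, 'z': 5}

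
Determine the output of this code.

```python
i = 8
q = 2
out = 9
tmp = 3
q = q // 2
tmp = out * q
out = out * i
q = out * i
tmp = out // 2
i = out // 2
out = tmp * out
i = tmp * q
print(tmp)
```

36

q = 2//2 = 1
tmp = 9*1 = 9
out = 9*8 = 72
q = 72*8 = 576
tmp = 72//2 = 36
i = 72//2 = 36
out = 36*72 = 2592
i = 36*576 = 20736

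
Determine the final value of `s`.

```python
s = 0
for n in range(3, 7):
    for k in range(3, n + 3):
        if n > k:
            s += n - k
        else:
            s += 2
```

34

n=3,k=3: not 3>3, s = 0+2 = 2
n=3,k=4: not 3>4, s = 2+2 = 4
n=3,k=5: not 3>5, s = 4+2 = 6
n=4,k=3: 4>3, s = 6+1 = 7
n=4,k=4: not 4>4, s = 7+2 = 9
n=4,k=5: not 4>5, s = 9+2 = 11
n=4,k=6: not 4>6, s = 11+2 = 13
n=5,k=3: 5>3, s = 13+2 = 15
n=5,k=4: 5>4, s = 15+1 = 16
n=5,k=5: not 5>5, s = 16+2 = 18
n=5,k=6: not 5>6, s = 18+2 = 20
n=5,k=7: not 5>7, s = 20+2 = 22
n=6,k=3: 6>3, s = 22+3 = 25
n=6,k=4: 6>4, s = 25+2 = 27
n=6,k=5: 6>5, s = 27+1 = 28
n=6,k=6: not 6>6, s = 28+2 = 30
n=6,k=7: not 6>7, s = 30+2 = 32
n=6,k=8: not 6>8, s = 32+2 = 34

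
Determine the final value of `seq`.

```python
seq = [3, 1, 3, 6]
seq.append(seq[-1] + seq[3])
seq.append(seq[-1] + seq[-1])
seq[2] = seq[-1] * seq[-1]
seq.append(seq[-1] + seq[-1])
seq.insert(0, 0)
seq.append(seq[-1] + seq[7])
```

append seq[-1]+seq[3] = 6+6 = 12 → [3, 1, 3, 6, 12]
append seq[-1]+seq[-1] = 12+12 = 24 → [3, 1, 3, 6, 12, 24]
seq[2] = seq[-1]*seq[-1] = 24*24 = 576 → [3, 1, 576, 6, 12, 24]
append seq[-1]+seq[-1] = 24+24 = 48 → [3, 1, 576, 6, 12, 24, 48]
insert 0 at 0 → [0, 3, 1, 576, 6, 12, 24, 48]
append seq[-1]+seq[7] = 48+48 = 96 → [0, 3, 1, 576, 6, 12, 24, 48, 96]

[0, 3, 1, 576, 6, 12, 24, 48, 96]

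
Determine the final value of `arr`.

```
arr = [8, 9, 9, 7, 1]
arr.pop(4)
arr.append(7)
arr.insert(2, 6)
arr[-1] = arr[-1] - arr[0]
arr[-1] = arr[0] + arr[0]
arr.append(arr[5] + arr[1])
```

pop(4) removes 1 → [8, 9, 9, 7]
append 7 → [8, 9, 9, 7, 7]
insert 6 at 2 → [8, 9, 6, 9, 7, 7]
arr[-1] = arr[-1]-arr[0] = 7-8 = -1 → [8, 9, 6, 9, 7, -1]
arr[-1] = arr[0]+arr[0] = 8+8 = 16 → [8, 9, 6, 9, 7, 16]
append arr[5]+arr[1] = 16+9 = 25 → [8, 9, 6, 9, 7, 16, 25]

[8, 9, 6, 9, 7, 16, 25]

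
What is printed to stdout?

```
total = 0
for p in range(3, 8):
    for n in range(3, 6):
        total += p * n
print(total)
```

300

p=3,n=3: total = 0+9 = 9
p=3,n=4: total = 9+12 = 21
p=3,n=5: total = 21+15 = 36
p=4,n=3: total = 36+12 = 48
p=4,n=4: total = 48+16 = 64
p=4,n=5: total = 64+20 = 84
p=5,n=3: total = 84+15 = 99
p=5,n=4: total = 99+20 = 119
p=5,n=5: total = 119+25 = 144
p=6,n=3: total = 144+18 = 162
p=6,n=4: total = 162+24 = 186
p=6,n=5: total = 186+30 = 216
p=7,n=3: total = 216+21 = 237
p=7,n=4: total = 237+28 = 265
p=7,n=5: total = 265+35 = 300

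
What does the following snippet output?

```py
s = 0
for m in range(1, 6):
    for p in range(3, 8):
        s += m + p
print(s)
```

200

m=1,p=3: s = 0+4 = 4
m=1,p=4: s = 4+5 = 9
m=1,p=5: s = 9+6 = 15
m=1,p=6: s = 15+7 = 22
m=1,p=7: s = 22+8 = 30
m=2,p=3: s = 30+5 = 35
m=2,p=4: s = 35+6 = 41
m=2,p=5: s = 41+7 = 48
m=2,p=6: s = 48+8 = 56
m=2,p=7: s = 56+9 = 65
m=3,p=3: s = 65+6 = 71
m=3,p=4: s = 71+7 = 78
m=3,p=5: s = 78+8 = 86
m=3,p=6: s = 86+9 = 95
m=3,p=7: s = 95+10 = 105
m=4,p=3: s = 105+7 = 112
m=4,p=4: s = 112+8 = 120
m=4,p=5: s = 120+9 = 129
m=4,p=6: s = 129+10 = 139
m=4,p=7: s = 139+11 = 150
m=5,p=3: s = 150+8 = 158
m=5,p=4: s = 158+9 = 167
m=5,p=5: s = 167+10 = 177
m=5,p=6: s = 177+11 = 188
m=5,p=7: s = 188+12 = 200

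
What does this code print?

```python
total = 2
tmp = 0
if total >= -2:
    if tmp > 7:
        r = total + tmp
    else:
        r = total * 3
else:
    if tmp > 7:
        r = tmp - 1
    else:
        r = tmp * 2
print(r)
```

6

total=2, tmp=0
total >= -2 is True; tmp > 7 is False
→ r = total * 3 = 6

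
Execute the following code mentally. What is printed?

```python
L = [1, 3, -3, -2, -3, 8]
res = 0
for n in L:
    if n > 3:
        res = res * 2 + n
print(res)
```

8

n=1: not >3
n=3: not >3
n=-3: not >3
n=-2: not >3
n=-3: not >3
n=8: >3, res = 0*2+8 = 8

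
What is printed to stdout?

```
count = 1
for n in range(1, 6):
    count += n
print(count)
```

16

n=1: count = 1+1 = 2
n=2: count = 2+2 = 4
n=3: count = 4+3 = 7
n=4: count = 7+4 = 11
n=5: count = 11+5 = 16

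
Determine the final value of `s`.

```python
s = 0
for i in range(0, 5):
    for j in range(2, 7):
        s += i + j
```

i=0,j=2: s = 0+2 = 2
i=0,j=3: s = 2+3 = 5
i=0,j=4: s = 5+4 = 9
i=0,j=5: s = 9+5 = 14
i=0,j=6: s = 14+6 = 20
i=1,j=2: s = 20+3 = 23
i=1,j=3: s = 23+4 = 27
i=1,j=4: s = 27+5 = 32
i=1,j=5: s = 32+6 = 38
i=1,j=6: s = 38+7 = 45
i=2,j=2: s = 45+4 = 49
i=2,j=3: s = 49+5 = 54
i=2,j=4: s = 54+6 = 60
i=2,j=5: s = 60+7 = 67
i=2,j=6: s = 67+8 = 75
i=3,j=2: s = 75+5 = 80
i=3,j=3: s = 80+6 = 86
i=3,j=4: s = 86+7 = 93
i=3,j=5: s = 93+8 = 101
i=3,j=6: s = 101+9 = 110
i=4,j=2: s = 110+6 = 116
i=4,j=3: s = 116+7 = 123
i=4,j=4: s = 123+8 = 131
i=4,j=5: s = 131+9 = 140
i=4,j=6: s = 140+10 = 150

150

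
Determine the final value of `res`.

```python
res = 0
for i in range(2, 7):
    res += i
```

20

i=2: res = 0+2 = 2
i=3: res = 2+3 = 5
i=4: res = 5+4 = 9
i=5: res = 9+5 = 14
i=6: res = 14+6 = 20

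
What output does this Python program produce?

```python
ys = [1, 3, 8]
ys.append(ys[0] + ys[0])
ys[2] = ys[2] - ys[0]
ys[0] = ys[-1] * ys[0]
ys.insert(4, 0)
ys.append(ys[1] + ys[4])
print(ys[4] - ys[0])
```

append ys[0]+ys[0] = 1+1 = 2 → [1, 3, 8, 2]
ys[2] = ys[2]-ys[0] = 8-1 = 7 → [1, 3, 7, 2]
ys[0] = ys[-1]*ys[0] = 2*1 = 2 → [2, 3, 7, 2]
insert 0 at 4 → [2, 3, 7, 2, 0]
append ys[1]+ys[4] = 3+0 = 3 → [2, 3, 7, 2, 0, 3]
ys[4]-ys[0] = 0-2 = -2

-2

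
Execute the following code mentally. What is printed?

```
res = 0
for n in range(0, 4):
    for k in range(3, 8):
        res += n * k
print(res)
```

n=0,k=3: res = 0+0 = 0
n=0,k=4: res = 0+0 = 0
n=0,k=5: res = 0+0 = 0
n=0,k=6: res = 0+0 = 0
n=0,k=7: res = 0+0 = 0
n=1,k=3: res = 0+3 = 3
n=1,k=4: res = 3+4 = 7
n=1,k=5: res = 7+5 = 12
n=1,k=6: res = 12+6 = 18
n=1,k=7: res = 18+7 = 25
n=2,k=3: res = 25+6 = 31
n=2,k=4: res = 31+8 = 39
n=2,k=5: res = 39+10 = 49
n=2,k=6: res = 49+12 = 61
n=2,k=7: res = 61+14 = 75
n=3,k=3: res = 75+9 = 84
n=3,k=4: res = 84+12 = 96
n=3,k=5: res = 96+15 = 111
n=3,k=6: res = 111+18 = 129
n=3,k=7: res = 129+21 = 150

150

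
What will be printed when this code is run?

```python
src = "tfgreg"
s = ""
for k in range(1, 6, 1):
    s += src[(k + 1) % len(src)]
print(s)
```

k=1: add src[2]='g' → 'g'
k=2: add src[3]='r' → 'gr'
k=3: add src[4]='e' → 'gre'
k=4: add src[5]='g' → 'greg'
k=5: add src[0]='t' → 'gregt'

gregt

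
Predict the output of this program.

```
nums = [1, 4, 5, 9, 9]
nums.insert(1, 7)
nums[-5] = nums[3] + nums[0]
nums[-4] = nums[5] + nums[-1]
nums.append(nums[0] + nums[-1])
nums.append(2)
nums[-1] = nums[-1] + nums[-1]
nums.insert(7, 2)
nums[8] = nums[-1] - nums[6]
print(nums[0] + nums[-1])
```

-5

insert 7 at 1 → [1, 7, 4, 5, 9, 9]
nums[-5] = nums[3]+nums[0] = 5+1 = 6 → [1, 6, 4, 5, 9, 9]
nums[-4] = nums[5]+nums[-1] = 9+9 = 18 → [1, 6, 18, 5, 9, 9]
append nums[0]+nums[-1] = 1+9 = 10 → [1, 6, 18, 5, 9, 9, 10]
append 2 → [1, 6, 18, 5, 9, 9, 10, 2]
nums[-1] = nums[-1]+nums[-1] = 2+2 = 4 → [1, 6, 18, 5, 9, 9, 10, 4]
insert 2 at 7 → [1, 6, 18, 5, 9, 9, 10, 2, 4]
nums[8] = nums[-1]-nums[6] = 4-10 = -6 → [1, 6, 18, 5, 9, 9, 10, 2, -6]
nums[0]+nums[-1] = 1+(-6) = -5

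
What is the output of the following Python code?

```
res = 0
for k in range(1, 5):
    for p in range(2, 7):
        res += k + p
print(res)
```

130

k=1,p=2: res = 0+3 = 3
k=1,p=3: res = 3+4 = 7
k=1,p=4: res = 7+5 = 12
k=1,p=5: res = 12+6 = 18
k=1,p=6: res = 18+7 = 25
k=2,p=2: res = 25+4 = 29
k=2,p=3: res = 29+5 = 34
k=2,p=4: res = 34+6 = 40
k=2,p=5: res = 40+7 = 47
k=2,p=6: res = 47+8 = 55
k=3,p=2: res = 55+5 = 60
k=3,p=3: res = 60+6 = 66
k=3,p=4: res = 66+7 = 73
k=3,p=5: res = 73+8 = 81
k=3,p=6: res = 81+9 = 90
k=4,p=2: res = 90+6 = 96
k=4,p=3: res = 96+7 = 103
k=4,p=4: res = 103+8 = 111
k=4,p=5: res = 111+9 = 120
k=4,p=6: res = 120+10 = 130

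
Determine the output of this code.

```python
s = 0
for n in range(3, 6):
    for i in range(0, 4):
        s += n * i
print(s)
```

72

n=3,i=0: s = 0+0 = 0
n=3,i=1: s = 0+3 = 3
n=3,i=2: s = 3+6 = 9
n=3,i=3: s = 9+9 = 18
n=4,i=0: s = 18+0 = 18
n=4,i=1: s = 18+4 = 22
n=4,i=2: s = 22+8 = 30
n=4,i=3: s = 30+12 = 42
n=5,i=0: s = 42+0 = 42
n=5,i=1: s = 42+5 = 47
n=5,i=2: s = 47+10 = 57
n=5,i=3: s = 57+15 = 72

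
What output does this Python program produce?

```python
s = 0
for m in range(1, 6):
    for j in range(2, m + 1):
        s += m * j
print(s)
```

m=2,j=2: s = 0+4 = 4
m=3,j=2: s = 4+6 = 10
m=3,j=3: s = 10+9 = 19
m=4,j=2: s = 19+8 = 27
m=4,j=3: s = 27+12 = 39
m=4,j=4: s = 39+16 = 55
m=5,j=2: s = 55+10 = 65
m=5,j=3: s = 65+15 = 80
m=5,j=4: s = 80+20 = 100
m=5,j=5: s = 100+25 = 125

125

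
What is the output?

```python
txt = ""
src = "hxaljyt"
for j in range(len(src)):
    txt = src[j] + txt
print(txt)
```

tyjlaxh

j=0: prepend 'h' → 'h'
j=1: prepend 'x' → 'xh'
j=2: prepend 'a' → 'axh'
j=3: prepend 'l' → 'laxh'
j=4: prepend 'j' → 'jlaxh'
j=5: prepend 'y' → 'yjlaxh'
j=6: prepend 't' → 'tyjlaxh'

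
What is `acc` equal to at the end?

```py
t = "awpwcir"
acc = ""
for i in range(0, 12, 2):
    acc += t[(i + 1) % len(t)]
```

i=0: add t[1]='w' → 'w'
i=2: add t[3]='w' → 'ww'
i=4: add t[5]='i' → 'wwi'
i=6: add t[0]='a' → 'wwia'
i=8: add t[2]='p' → 'wwiap'
i=10: add t[4]='c' → 'wwiapc'

'wwiapc'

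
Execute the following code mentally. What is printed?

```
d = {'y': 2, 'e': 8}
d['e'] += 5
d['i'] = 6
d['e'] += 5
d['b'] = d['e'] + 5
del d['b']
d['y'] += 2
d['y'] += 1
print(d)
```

{'y': 5, 'e': 18, 'i': 6}

d['e'] = 8+5 = 13 → {'y': 2, 'e': 13}
d['i'] = 6 → {'y': 2, 'e': 13, 'i': 6}
d['e'] = 13+5 = 18 → {'y': 2, 'e': 18, 'i': 6}
d['b'] = d['e']+5 = 23 → {'y': 2, 'e': 18, 'i': 6, 'b': 23}
del 'b' → {'y': 2, 'e': 18, 'i': 6}
d['y'] = 2+2 = 4 → {'y': 4, 'e': 18, 'i': 6}
d['y'] = 4+1 = 5 → {'y': 5, 'e': 18, 'i': 6}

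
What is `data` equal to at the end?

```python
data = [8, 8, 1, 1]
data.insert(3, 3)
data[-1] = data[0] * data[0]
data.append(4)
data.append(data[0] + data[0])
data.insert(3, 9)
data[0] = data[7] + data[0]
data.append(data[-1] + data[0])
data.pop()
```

insert 3 at 3 → [8, 8, 1, 3, 1]
data[-1] = data[0]*data[0] = 8*8 = 64 → [8, 8, 1, 3, 64]
append 4 → [8, 8, 1, 3, 64, 4]
append data[0]+data[0] = 8+8 = 16 → [8, 8, 1, 3, 64, 4, 16]
insert 9 at 3 → [8, 8, 1, 9, 3, 64, 4, 16]
data[0] = data[7]+data[0] = 16+8 = 24 → [24, 8, 1, 9, 3, 64, 4, 16]
append data[-1]+data[0] = 16+24 = 40 → [24, 8, 1, 9, 3, 64, 4, 16, 40]
pop() removes 40 → [24, 8, 1, 9, 3, 64, 4, 16]

[24, 8, 1, 9, 3, 64, 4, 16]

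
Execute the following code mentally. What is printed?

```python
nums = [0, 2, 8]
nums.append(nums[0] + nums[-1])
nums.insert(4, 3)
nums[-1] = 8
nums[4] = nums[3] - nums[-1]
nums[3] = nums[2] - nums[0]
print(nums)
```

[0, 2, 8, 8, 0]

append nums[0]+nums[-1] = 0+8 = 8 → [0, 2, 8, 8]
insert 3 at 4 → [0, 2, 8, 8, 3]
nums[-1] = 8 → [0, 2, 8, 8, 8]
nums[4] = nums[3]-nums[-1] = 8-8 = 0 → [0, 2, 8, 8, 0]
nums[3] = nums[2]-nums[0] = 8-0 = 8 → [0, 2, 8, 8, 0]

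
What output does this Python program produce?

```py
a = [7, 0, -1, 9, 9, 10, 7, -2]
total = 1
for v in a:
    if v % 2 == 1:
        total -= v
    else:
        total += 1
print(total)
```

-27

v=7: odd, total = 1-7 = -6
v=0: not odd, total = (-6)+1 = -5
v=-1: odd, total = (-5)-(-1) = -4
v=9: odd, total = (-4)-9 = -13
v=9: odd, total = (-13)-9 = -22
v=10: not odd, total = (-22)+1 = -21
v=7: odd, total = (-21)-7 = -28
v=-2: not odd, total = (-28)+1 = -27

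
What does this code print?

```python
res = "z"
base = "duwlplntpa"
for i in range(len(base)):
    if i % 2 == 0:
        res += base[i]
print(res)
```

i=0: add 'd' → 'zd'
i=1: skip
i=2: add 'w' → 'zdw'
i=3: skip
i=4: add 'p' → 'zdwp'
i=5: skip
i=6: add 'n' → 'zdwpn'
i=7: skip
i=8: add 'p' → 'zdwpnp'
i=9: skip

zdwpnp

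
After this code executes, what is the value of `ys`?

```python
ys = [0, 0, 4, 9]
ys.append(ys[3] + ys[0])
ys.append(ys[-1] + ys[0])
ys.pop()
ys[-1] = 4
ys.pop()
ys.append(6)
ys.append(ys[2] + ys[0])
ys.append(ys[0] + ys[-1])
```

append ys[3]+ys[0] = 9+0 = 9 → [0, 0, 4, 9, 9]
append ys[-1]+ys[0] = 9+0 = 9 → [0, 0, 4, 9, 9, 9]
pop() removes 9 → [0, 0, 4, 9, 9]
ys[-1] = 4 → [0, 0, 4, 9, 4]
pop() removes 4 → [0, 0, 4, 9]
append 6 → [0, 0, 4, 9, 6]
append ys[2]+ys[0] = 4+0 = 4 → [0, 0, 4, 9, 6, 4]
append ys[0]+ys[-1] = 0+4 = 4 → [0, 0, 4, 9, 6, 4, 4]

[0, 0, 4, 9, 6, 4, 4]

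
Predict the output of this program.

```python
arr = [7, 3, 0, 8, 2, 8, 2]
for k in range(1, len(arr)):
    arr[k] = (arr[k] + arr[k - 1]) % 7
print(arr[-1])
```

k=1: arr[1] = (3+7)%7 = 3 → [7, 3, 0, 8, 2, 8, 2]
k=2: arr[2] = (0+3)%7 = 3 → [7, 3, 3, 8, 2, 8, 2]
k=3: arr[3] = (8+3)%7 = 4 → [7, 3, 3, 4, 2, 8, 2]
k=4: arr[4] = (2+4)%7 = 6 → [7, 3, 3, 4, 6, 8, 2]
k=5: arr[5] = (8+6)%7 = 0 → [7, 3, 3, 4, 6, 0, 2]
k=6: arr[6] = (2+0)%7 = 2 → [7, 3, 3, 4, 6, 0, 2]

2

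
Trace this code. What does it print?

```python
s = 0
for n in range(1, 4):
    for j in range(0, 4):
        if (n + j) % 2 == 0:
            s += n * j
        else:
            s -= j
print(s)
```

12

n=1,j=0: odd sum, s = 0-0 = 0
n=1,j=1: even sum, s = 0+1 = 1
n=1,j=2: odd sum, s = 1-2 = -1
n=1,j=3: even sum, s = (-1)+3 = 2
n=2,j=0: even sum, s = 2+0 = 2
n=2,j=1: odd sum, s = 2-1 = 1
n=2,j=2: even sum, s = 1+4 = 5
n=2,j=3: odd sum, s = 5-3 = 2
n=3,j=0: odd sum, s = 2-0 = 2
n=3,j=1: even sum, s = 2+3 = 5
n=3,j=2: odd sum, s = 5-2 = 3
n=3,j=3: even sum, s = 3+9 = 12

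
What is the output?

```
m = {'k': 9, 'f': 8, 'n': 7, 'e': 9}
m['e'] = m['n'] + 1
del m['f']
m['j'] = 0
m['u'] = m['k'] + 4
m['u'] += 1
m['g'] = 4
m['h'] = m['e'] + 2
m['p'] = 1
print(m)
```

{'k': 9, 'n': 7, 'e': 8, 'j': 0, 'u': 14, 'g': 4, 'h': 10, 'p': 1}

m['e'] = m['n']+1 = 8 → {'k': 9, 'f': 8, 'n': 7, 'e': 8}
del 'f' → {'k': 9, 'n': 7, 'e': 8}
m['j'] = 0 → {'k': 9, 'n': 7, 'e': 8, 'j': 0}
m['u'] = m['k']+4 = 13 → {'k': 9, 'n': 7, 'e': 8, 'j': 0, 'u': 13}
m['u'] = 13+1 = 14 → {'k': 9, 'n': 7, 'e': 8, 'j': 0, 'u': 14}
m['g'] = 4 → {'k': 9, 'n': 7, 'e': 8, 'j': 0, 'u': 14, 'g': 4}
m['h'] = m['e']+2 = 10 → {'k': 9, 'n': 7, 'e': 8, 'j': 0, 'u': 14, 'g': 4, 'h': 10}
m['p'] = 1 → {'k': 9, 'n': 7, 'e': 8, 'j': 0, 'u': 14, 'g': 4, 'h': 10, 'p': 1}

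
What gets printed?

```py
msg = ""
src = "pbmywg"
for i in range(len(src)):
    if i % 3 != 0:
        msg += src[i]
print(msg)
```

bmwg

i=0: skip
i=1: add 'b' → 'b'
i=2: add 'm' → 'bm'
i=3: skip
i=4: add 'w' → 'bmw'
i=5: add 'g' → 'bmwg'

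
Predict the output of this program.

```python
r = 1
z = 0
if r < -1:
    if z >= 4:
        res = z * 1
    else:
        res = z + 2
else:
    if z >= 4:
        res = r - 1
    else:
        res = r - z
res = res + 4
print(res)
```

r=1, z=0
r < -1 is False; z >= 4 is False
→ res = r - z = 1
res = 1+4 = 5

5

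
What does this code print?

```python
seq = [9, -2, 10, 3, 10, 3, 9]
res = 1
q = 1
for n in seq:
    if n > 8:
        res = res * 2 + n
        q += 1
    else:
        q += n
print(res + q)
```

n=9: >8, res = 1*2+9 = 11; q=2
n=-2: not >8; q=0
n=10: >8, res = 11*2+10 = 32; q=1
n=3: not >8; q=4
n=10: >8, res = 32*2+10 = 74; q=5
n=3: not >8; q=8
n=9: >8, res = 74*2+9 = 157; q=9
res+q = 157+9 = 166

166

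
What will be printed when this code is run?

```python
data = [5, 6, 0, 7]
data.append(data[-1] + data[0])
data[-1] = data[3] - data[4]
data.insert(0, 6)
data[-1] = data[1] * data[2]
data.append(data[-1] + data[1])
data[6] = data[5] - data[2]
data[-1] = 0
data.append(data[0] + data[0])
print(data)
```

append data[-1]+data[0] = 7+5 = 12 → [5, 6, 0, 7, 12]
data[-1] = data[3]-data[4] = 7-12 = -5 → [5, 6, 0, 7, -5]
insert 6 at 0 → [6, 5, 6, 0, 7, -5]
data[-1] = data[1]*data[2] = 5*6 = 30 → [6, 5, 6, 0, 7, 30]
append data[-1]+data[1] = 30+5 = 35 → [6, 5, 6, 0, 7, 30, 35]
data[6] = data[5]-data[2] = 30-6 = 24 → [6, 5, 6, 0, 7, 30, 24]
data[-1] = 0 → [6, 5, 6, 0, 7, 30, 0]
append data[0]+data[0] = 6+6 = 12 → [6, 5, 6, 0, 7, 30, 0, 12]

[6, 5, 6, 0, 7, 30, 0, 12]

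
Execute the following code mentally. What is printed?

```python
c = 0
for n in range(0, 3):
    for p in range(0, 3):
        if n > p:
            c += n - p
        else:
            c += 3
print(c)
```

22

n=0,p=0: not 0>0, c = 0+3 = 3
n=0,p=1: not 0>1, c = 3+3 = 6
n=0,p=2: not 0>2, c = 6+3 = 9
n=1,p=0: 1>0, c = 9+1 = 10
n=1,p=1: not 1>1, c = 10+3 = 13
n=1,p=2: not 1>2, c = 13+3 = 16
n=2,p=0: 2>0, c = 16+2 = 18
n=2,p=1: 2>1, c = 18+1 = 19
n=2,p=2: not 2>2, c = 19+3 = 22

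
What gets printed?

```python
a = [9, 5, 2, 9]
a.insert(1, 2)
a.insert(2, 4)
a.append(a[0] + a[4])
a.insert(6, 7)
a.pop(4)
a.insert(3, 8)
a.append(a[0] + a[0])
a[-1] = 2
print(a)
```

[9, 2, 4, 8, 5, 9, 7, 11, 2]

insert 2 at 1 → [9, 2, 5, 2, 9]
insert 4 at 2 → [9, 2, 4, 5, 2, 9]
append a[0]+a[4] = 9+2 = 11 → [9, 2, 4, 5, 2, 9, 11]
insert 7 at 6 → [9, 2, 4, 5, 2, 9, 7, 11]
pop(4) removes 2 → [9, 2, 4, 5, 9, 7, 11]
insert 8 at 3 → [9, 2, 4, 8, 5, 9, 7, 11]
append a[0]+a[0] = 9+9 = 18 → [9, 2, 4, 8, 5, 9, 7, 11, 18]
a[-1] = 2 → [9, 2, 4, 8, 5, 9, 7, 11, 2]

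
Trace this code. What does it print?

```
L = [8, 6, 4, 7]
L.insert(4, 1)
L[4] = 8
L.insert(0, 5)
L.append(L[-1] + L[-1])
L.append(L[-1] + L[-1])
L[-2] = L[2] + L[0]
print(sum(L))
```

81

insert 1 at 4 → [8, 6, 4, 7, 1]
L[4] = 8 → [8, 6, 4, 7, 8]
insert 5 at 0 → [5, 8, 6, 4, 7, 8]
append L[-1]+L[-1] = 8+8 = 16 → [5, 8, 6, 4, 7, 8, 16]
append L[-1]+L[-1] = 16+16 = 32 → [5, 8, 6, 4, 7, 8, 16, 32]
L[-2] = L[2]+L[0] = 6+5 = 11 → [5, 8, 6, 4, 7, 8, 11, 32]
sum = 81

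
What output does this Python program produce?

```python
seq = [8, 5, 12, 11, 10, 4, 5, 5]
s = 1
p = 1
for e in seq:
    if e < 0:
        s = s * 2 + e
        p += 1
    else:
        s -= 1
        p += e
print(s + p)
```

e=8: not <0, s = 1-1 = 0; p=9
e=5: not <0, s = 0-1 = -1; p=14
e=12: not <0, s = (-1)-1 = -2; p=26
e=11: not <0, s = (-2)-1 = -3; p=37
e=10: not <0, s = (-3)-1 = -4; p=47
e=4: not <0, s = (-4)-1 = -5; p=51
e=5: not <0, s = (-5)-1 = -6; p=56
e=5: not <0, s = (-6)-1 = -7; p=61
s+p = (-7)+61 = 54

54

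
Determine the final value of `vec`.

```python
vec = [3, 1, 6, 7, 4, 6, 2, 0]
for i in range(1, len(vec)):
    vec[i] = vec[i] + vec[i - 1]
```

[3, 4, 10, 17, 21, 27, 29, 29]

i=1: vec[1] = 1+3 = 4 → [3, 4, 6, 7, 4, 6, 2, 0]
i=2: vec[2] = 6+4 = 10 → [3, 4, 10, 7, 4, 6, 2, 0]
i=3: vec[3] = 7+10 = 17 → [3, 4, 10, 17, 4, 6, 2, 0]
i=4: vec[4] = 4+17 = 21 → [3, 4, 10, 17, 21, 6, 2, 0]
i=5: vec[5] = 6+21 = 27 → [3, 4, 10, 17, 21, 27, 2, 0]
i=6: vec[6] = 2+27 = 29 → [3, 4, 10, 17, 21, 27, 29, 0]
i=7: vec[7] = 0+29 = 29 → [3, 4, 10, 17, 21, 27, 29, 29]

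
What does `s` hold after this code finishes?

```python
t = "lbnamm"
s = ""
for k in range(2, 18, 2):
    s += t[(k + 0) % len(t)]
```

'nmlnmlnm'

k=2: add t[2]='n' → 'n'
k=4: add t[4]='m' → 'nm'
k=6: add t[0]='l' → 'nml'
k=8: add t[2]='n' → 'nmln'
k=10: add t[4]='m' → 'nmlnm'
k=12: add t[0]='l' → 'nmlnml'
k=14: add t[2]='n' → 'nmlnmln'
k=16: add t[4]='m' → 'nmlnmlnm'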